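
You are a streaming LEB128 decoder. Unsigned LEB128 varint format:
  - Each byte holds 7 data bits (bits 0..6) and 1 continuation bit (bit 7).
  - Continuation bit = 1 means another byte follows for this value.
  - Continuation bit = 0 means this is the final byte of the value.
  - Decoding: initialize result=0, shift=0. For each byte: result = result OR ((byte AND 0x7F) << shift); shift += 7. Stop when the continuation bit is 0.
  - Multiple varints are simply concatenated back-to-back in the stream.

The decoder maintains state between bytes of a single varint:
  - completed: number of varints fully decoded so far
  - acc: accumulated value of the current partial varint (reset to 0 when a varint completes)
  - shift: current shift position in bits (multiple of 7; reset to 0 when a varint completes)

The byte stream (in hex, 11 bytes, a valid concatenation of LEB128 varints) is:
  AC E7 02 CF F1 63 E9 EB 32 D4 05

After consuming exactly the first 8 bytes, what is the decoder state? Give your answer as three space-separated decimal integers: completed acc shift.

Answer: 2 13801 14

Derivation:
byte[0]=0xAC cont=1 payload=0x2C: acc |= 44<<0 -> completed=0 acc=44 shift=7
byte[1]=0xE7 cont=1 payload=0x67: acc |= 103<<7 -> completed=0 acc=13228 shift=14
byte[2]=0x02 cont=0 payload=0x02: varint #1 complete (value=45996); reset -> completed=1 acc=0 shift=0
byte[3]=0xCF cont=1 payload=0x4F: acc |= 79<<0 -> completed=1 acc=79 shift=7
byte[4]=0xF1 cont=1 payload=0x71: acc |= 113<<7 -> completed=1 acc=14543 shift=14
byte[5]=0x63 cont=0 payload=0x63: varint #2 complete (value=1636559); reset -> completed=2 acc=0 shift=0
byte[6]=0xE9 cont=1 payload=0x69: acc |= 105<<0 -> completed=2 acc=105 shift=7
byte[7]=0xEB cont=1 payload=0x6B: acc |= 107<<7 -> completed=2 acc=13801 shift=14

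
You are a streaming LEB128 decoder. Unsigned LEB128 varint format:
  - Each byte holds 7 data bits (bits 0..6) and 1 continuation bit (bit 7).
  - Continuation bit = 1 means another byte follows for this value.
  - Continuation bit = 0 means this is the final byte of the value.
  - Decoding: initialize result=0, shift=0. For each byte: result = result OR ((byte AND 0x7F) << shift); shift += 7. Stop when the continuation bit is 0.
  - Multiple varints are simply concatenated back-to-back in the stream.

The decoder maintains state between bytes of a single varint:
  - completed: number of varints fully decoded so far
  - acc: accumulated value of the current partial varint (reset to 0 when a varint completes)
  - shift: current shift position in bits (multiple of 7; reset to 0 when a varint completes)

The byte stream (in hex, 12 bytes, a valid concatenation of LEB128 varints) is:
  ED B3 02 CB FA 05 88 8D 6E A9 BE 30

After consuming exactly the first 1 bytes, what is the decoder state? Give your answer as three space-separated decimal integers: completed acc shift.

byte[0]=0xED cont=1 payload=0x6D: acc |= 109<<0 -> completed=0 acc=109 shift=7

Answer: 0 109 7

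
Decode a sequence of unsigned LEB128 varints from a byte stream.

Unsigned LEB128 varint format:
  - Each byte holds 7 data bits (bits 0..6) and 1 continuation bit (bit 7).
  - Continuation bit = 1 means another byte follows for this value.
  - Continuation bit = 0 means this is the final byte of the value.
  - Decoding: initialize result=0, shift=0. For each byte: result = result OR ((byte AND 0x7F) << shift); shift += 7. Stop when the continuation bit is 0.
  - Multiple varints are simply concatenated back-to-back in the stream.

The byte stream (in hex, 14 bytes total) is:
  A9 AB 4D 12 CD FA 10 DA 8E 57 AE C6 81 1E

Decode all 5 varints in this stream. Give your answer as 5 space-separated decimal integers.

Answer: 1267113 18 277837 1427290 62939950

Derivation:
  byte[0]=0xA9 cont=1 payload=0x29=41: acc |= 41<<0 -> acc=41 shift=7
  byte[1]=0xAB cont=1 payload=0x2B=43: acc |= 43<<7 -> acc=5545 shift=14
  byte[2]=0x4D cont=0 payload=0x4D=77: acc |= 77<<14 -> acc=1267113 shift=21 [end]
Varint 1: bytes[0:3] = A9 AB 4D -> value 1267113 (3 byte(s))
  byte[3]=0x12 cont=0 payload=0x12=18: acc |= 18<<0 -> acc=18 shift=7 [end]
Varint 2: bytes[3:4] = 12 -> value 18 (1 byte(s))
  byte[4]=0xCD cont=1 payload=0x4D=77: acc |= 77<<0 -> acc=77 shift=7
  byte[5]=0xFA cont=1 payload=0x7A=122: acc |= 122<<7 -> acc=15693 shift=14
  byte[6]=0x10 cont=0 payload=0x10=16: acc |= 16<<14 -> acc=277837 shift=21 [end]
Varint 3: bytes[4:7] = CD FA 10 -> value 277837 (3 byte(s))
  byte[7]=0xDA cont=1 payload=0x5A=90: acc |= 90<<0 -> acc=90 shift=7
  byte[8]=0x8E cont=1 payload=0x0E=14: acc |= 14<<7 -> acc=1882 shift=14
  byte[9]=0x57 cont=0 payload=0x57=87: acc |= 87<<14 -> acc=1427290 shift=21 [end]
Varint 4: bytes[7:10] = DA 8E 57 -> value 1427290 (3 byte(s))
  byte[10]=0xAE cont=1 payload=0x2E=46: acc |= 46<<0 -> acc=46 shift=7
  byte[11]=0xC6 cont=1 payload=0x46=70: acc |= 70<<7 -> acc=9006 shift=14
  byte[12]=0x81 cont=1 payload=0x01=1: acc |= 1<<14 -> acc=25390 shift=21
  byte[13]=0x1E cont=0 payload=0x1E=30: acc |= 30<<21 -> acc=62939950 shift=28 [end]
Varint 5: bytes[10:14] = AE C6 81 1E -> value 62939950 (4 byte(s))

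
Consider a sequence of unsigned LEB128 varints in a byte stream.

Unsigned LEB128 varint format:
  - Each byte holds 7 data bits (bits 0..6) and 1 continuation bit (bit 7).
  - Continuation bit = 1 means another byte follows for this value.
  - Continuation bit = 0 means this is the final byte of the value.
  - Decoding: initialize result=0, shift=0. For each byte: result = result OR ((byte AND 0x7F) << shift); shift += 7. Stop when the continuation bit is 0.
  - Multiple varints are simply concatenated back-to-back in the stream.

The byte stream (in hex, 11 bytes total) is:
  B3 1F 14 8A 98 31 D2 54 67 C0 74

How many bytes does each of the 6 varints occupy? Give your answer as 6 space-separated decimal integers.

Answer: 2 1 3 2 1 2

Derivation:
  byte[0]=0xB3 cont=1 payload=0x33=51: acc |= 51<<0 -> acc=51 shift=7
  byte[1]=0x1F cont=0 payload=0x1F=31: acc |= 31<<7 -> acc=4019 shift=14 [end]
Varint 1: bytes[0:2] = B3 1F -> value 4019 (2 byte(s))
  byte[2]=0x14 cont=0 payload=0x14=20: acc |= 20<<0 -> acc=20 shift=7 [end]
Varint 2: bytes[2:3] = 14 -> value 20 (1 byte(s))
  byte[3]=0x8A cont=1 payload=0x0A=10: acc |= 10<<0 -> acc=10 shift=7
  byte[4]=0x98 cont=1 payload=0x18=24: acc |= 24<<7 -> acc=3082 shift=14
  byte[5]=0x31 cont=0 payload=0x31=49: acc |= 49<<14 -> acc=805898 shift=21 [end]
Varint 3: bytes[3:6] = 8A 98 31 -> value 805898 (3 byte(s))
  byte[6]=0xD2 cont=1 payload=0x52=82: acc |= 82<<0 -> acc=82 shift=7
  byte[7]=0x54 cont=0 payload=0x54=84: acc |= 84<<7 -> acc=10834 shift=14 [end]
Varint 4: bytes[6:8] = D2 54 -> value 10834 (2 byte(s))
  byte[8]=0x67 cont=0 payload=0x67=103: acc |= 103<<0 -> acc=103 shift=7 [end]
Varint 5: bytes[8:9] = 67 -> value 103 (1 byte(s))
  byte[9]=0xC0 cont=1 payload=0x40=64: acc |= 64<<0 -> acc=64 shift=7
  byte[10]=0x74 cont=0 payload=0x74=116: acc |= 116<<7 -> acc=14912 shift=14 [end]
Varint 6: bytes[9:11] = C0 74 -> value 14912 (2 byte(s))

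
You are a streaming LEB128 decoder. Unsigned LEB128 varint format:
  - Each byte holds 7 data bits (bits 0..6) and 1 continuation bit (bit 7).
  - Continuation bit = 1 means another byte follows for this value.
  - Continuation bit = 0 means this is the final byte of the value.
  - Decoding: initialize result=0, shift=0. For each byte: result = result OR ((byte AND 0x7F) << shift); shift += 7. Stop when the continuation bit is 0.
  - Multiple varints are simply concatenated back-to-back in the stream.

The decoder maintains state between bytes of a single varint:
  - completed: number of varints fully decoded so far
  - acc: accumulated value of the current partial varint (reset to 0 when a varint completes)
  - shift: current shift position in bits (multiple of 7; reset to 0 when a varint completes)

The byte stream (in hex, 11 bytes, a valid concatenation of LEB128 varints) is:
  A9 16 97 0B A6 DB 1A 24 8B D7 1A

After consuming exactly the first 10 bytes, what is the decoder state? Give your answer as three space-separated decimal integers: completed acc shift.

Answer: 4 11147 14

Derivation:
byte[0]=0xA9 cont=1 payload=0x29: acc |= 41<<0 -> completed=0 acc=41 shift=7
byte[1]=0x16 cont=0 payload=0x16: varint #1 complete (value=2857); reset -> completed=1 acc=0 shift=0
byte[2]=0x97 cont=1 payload=0x17: acc |= 23<<0 -> completed=1 acc=23 shift=7
byte[3]=0x0B cont=0 payload=0x0B: varint #2 complete (value=1431); reset -> completed=2 acc=0 shift=0
byte[4]=0xA6 cont=1 payload=0x26: acc |= 38<<0 -> completed=2 acc=38 shift=7
byte[5]=0xDB cont=1 payload=0x5B: acc |= 91<<7 -> completed=2 acc=11686 shift=14
byte[6]=0x1A cont=0 payload=0x1A: varint #3 complete (value=437670); reset -> completed=3 acc=0 shift=0
byte[7]=0x24 cont=0 payload=0x24: varint #4 complete (value=36); reset -> completed=4 acc=0 shift=0
byte[8]=0x8B cont=1 payload=0x0B: acc |= 11<<0 -> completed=4 acc=11 shift=7
byte[9]=0xD7 cont=1 payload=0x57: acc |= 87<<7 -> completed=4 acc=11147 shift=14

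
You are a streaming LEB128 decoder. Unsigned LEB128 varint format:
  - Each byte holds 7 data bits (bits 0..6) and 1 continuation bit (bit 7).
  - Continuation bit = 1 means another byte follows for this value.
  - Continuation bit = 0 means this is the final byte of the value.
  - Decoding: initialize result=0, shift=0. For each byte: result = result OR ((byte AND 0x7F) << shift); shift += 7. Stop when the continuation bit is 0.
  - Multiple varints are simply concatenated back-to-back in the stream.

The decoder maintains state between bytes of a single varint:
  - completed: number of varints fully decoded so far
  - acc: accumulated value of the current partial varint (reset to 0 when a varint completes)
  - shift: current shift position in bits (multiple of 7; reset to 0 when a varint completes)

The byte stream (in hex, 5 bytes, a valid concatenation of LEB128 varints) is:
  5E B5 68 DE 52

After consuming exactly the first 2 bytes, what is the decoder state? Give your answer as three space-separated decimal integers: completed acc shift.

Answer: 1 53 7

Derivation:
byte[0]=0x5E cont=0 payload=0x5E: varint #1 complete (value=94); reset -> completed=1 acc=0 shift=0
byte[1]=0xB5 cont=1 payload=0x35: acc |= 53<<0 -> completed=1 acc=53 shift=7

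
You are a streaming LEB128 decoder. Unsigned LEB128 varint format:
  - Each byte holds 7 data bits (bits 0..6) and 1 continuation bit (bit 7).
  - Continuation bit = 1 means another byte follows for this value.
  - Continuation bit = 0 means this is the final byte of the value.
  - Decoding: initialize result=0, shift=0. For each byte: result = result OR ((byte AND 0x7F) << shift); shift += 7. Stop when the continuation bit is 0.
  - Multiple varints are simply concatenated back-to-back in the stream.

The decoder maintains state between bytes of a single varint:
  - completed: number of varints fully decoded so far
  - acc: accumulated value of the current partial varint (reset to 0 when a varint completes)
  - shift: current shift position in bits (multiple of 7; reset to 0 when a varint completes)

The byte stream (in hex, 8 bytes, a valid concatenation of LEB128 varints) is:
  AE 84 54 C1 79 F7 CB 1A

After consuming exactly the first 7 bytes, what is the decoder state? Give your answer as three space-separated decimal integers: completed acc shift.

Answer: 2 9719 14

Derivation:
byte[0]=0xAE cont=1 payload=0x2E: acc |= 46<<0 -> completed=0 acc=46 shift=7
byte[1]=0x84 cont=1 payload=0x04: acc |= 4<<7 -> completed=0 acc=558 shift=14
byte[2]=0x54 cont=0 payload=0x54: varint #1 complete (value=1376814); reset -> completed=1 acc=0 shift=0
byte[3]=0xC1 cont=1 payload=0x41: acc |= 65<<0 -> completed=1 acc=65 shift=7
byte[4]=0x79 cont=0 payload=0x79: varint #2 complete (value=15553); reset -> completed=2 acc=0 shift=0
byte[5]=0xF7 cont=1 payload=0x77: acc |= 119<<0 -> completed=2 acc=119 shift=7
byte[6]=0xCB cont=1 payload=0x4B: acc |= 75<<7 -> completed=2 acc=9719 shift=14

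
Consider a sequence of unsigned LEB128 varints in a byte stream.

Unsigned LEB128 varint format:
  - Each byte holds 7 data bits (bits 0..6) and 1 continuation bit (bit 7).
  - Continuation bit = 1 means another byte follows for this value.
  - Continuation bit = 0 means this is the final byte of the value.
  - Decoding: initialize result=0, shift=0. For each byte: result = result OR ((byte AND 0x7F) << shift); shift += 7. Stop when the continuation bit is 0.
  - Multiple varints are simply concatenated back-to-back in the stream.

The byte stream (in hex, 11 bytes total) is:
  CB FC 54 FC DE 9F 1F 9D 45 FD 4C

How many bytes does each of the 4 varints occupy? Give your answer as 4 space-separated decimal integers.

Answer: 3 4 2 2

Derivation:
  byte[0]=0xCB cont=1 payload=0x4B=75: acc |= 75<<0 -> acc=75 shift=7
  byte[1]=0xFC cont=1 payload=0x7C=124: acc |= 124<<7 -> acc=15947 shift=14
  byte[2]=0x54 cont=0 payload=0x54=84: acc |= 84<<14 -> acc=1392203 shift=21 [end]
Varint 1: bytes[0:3] = CB FC 54 -> value 1392203 (3 byte(s))
  byte[3]=0xFC cont=1 payload=0x7C=124: acc |= 124<<0 -> acc=124 shift=7
  byte[4]=0xDE cont=1 payload=0x5E=94: acc |= 94<<7 -> acc=12156 shift=14
  byte[5]=0x9F cont=1 payload=0x1F=31: acc |= 31<<14 -> acc=520060 shift=21
  byte[6]=0x1F cont=0 payload=0x1F=31: acc |= 31<<21 -> acc=65531772 shift=28 [end]
Varint 2: bytes[3:7] = FC DE 9F 1F -> value 65531772 (4 byte(s))
  byte[7]=0x9D cont=1 payload=0x1D=29: acc |= 29<<0 -> acc=29 shift=7
  byte[8]=0x45 cont=0 payload=0x45=69: acc |= 69<<7 -> acc=8861 shift=14 [end]
Varint 3: bytes[7:9] = 9D 45 -> value 8861 (2 byte(s))
  byte[9]=0xFD cont=1 payload=0x7D=125: acc |= 125<<0 -> acc=125 shift=7
  byte[10]=0x4C cont=0 payload=0x4C=76: acc |= 76<<7 -> acc=9853 shift=14 [end]
Varint 4: bytes[9:11] = FD 4C -> value 9853 (2 byte(s))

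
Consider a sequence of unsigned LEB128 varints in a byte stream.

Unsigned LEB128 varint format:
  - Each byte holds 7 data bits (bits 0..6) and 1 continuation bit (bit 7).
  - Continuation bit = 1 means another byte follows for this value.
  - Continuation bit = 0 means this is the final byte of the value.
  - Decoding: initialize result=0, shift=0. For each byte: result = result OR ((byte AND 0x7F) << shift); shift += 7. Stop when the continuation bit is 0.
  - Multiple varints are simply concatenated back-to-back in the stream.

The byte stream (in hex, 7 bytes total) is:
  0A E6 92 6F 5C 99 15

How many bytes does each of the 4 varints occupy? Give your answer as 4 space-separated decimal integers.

Answer: 1 3 1 2

Derivation:
  byte[0]=0x0A cont=0 payload=0x0A=10: acc |= 10<<0 -> acc=10 shift=7 [end]
Varint 1: bytes[0:1] = 0A -> value 10 (1 byte(s))
  byte[1]=0xE6 cont=1 payload=0x66=102: acc |= 102<<0 -> acc=102 shift=7
  byte[2]=0x92 cont=1 payload=0x12=18: acc |= 18<<7 -> acc=2406 shift=14
  byte[3]=0x6F cont=0 payload=0x6F=111: acc |= 111<<14 -> acc=1821030 shift=21 [end]
Varint 2: bytes[1:4] = E6 92 6F -> value 1821030 (3 byte(s))
  byte[4]=0x5C cont=0 payload=0x5C=92: acc |= 92<<0 -> acc=92 shift=7 [end]
Varint 3: bytes[4:5] = 5C -> value 92 (1 byte(s))
  byte[5]=0x99 cont=1 payload=0x19=25: acc |= 25<<0 -> acc=25 shift=7
  byte[6]=0x15 cont=0 payload=0x15=21: acc |= 21<<7 -> acc=2713 shift=14 [end]
Varint 4: bytes[5:7] = 99 15 -> value 2713 (2 byte(s))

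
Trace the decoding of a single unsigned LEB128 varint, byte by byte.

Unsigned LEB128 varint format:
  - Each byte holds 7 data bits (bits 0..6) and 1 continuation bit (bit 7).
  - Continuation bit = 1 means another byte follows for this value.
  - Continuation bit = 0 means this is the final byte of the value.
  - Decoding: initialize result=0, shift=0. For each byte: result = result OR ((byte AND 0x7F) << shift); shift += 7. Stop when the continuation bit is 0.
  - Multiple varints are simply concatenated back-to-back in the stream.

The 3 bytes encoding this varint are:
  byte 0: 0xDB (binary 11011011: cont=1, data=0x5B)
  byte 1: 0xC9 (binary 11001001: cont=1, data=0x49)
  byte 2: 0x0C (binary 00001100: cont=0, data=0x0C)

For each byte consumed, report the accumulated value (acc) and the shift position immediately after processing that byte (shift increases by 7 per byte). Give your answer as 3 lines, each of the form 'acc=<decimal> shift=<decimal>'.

byte 0=0xDB: payload=0x5B=91, contrib = 91<<0 = 91; acc -> 91, shift -> 7
byte 1=0xC9: payload=0x49=73, contrib = 73<<7 = 9344; acc -> 9435, shift -> 14
byte 2=0x0C: payload=0x0C=12, contrib = 12<<14 = 196608; acc -> 206043, shift -> 21

Answer: acc=91 shift=7
acc=9435 shift=14
acc=206043 shift=21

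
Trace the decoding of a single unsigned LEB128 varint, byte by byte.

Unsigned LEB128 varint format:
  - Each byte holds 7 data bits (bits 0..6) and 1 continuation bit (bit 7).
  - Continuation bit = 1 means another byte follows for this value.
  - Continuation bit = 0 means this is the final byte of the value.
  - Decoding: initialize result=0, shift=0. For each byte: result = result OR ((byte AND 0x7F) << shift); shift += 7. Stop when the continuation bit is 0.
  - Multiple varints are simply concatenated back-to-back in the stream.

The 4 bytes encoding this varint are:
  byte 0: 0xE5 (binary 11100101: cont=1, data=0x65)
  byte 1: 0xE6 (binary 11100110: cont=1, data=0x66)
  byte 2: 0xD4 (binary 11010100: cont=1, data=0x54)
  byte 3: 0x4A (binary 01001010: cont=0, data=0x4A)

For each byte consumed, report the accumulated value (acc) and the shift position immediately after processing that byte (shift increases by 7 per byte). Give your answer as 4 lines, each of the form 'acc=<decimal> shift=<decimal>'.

byte 0=0xE5: payload=0x65=101, contrib = 101<<0 = 101; acc -> 101, shift -> 7
byte 1=0xE6: payload=0x66=102, contrib = 102<<7 = 13056; acc -> 13157, shift -> 14
byte 2=0xD4: payload=0x54=84, contrib = 84<<14 = 1376256; acc -> 1389413, shift -> 21
byte 3=0x4A: payload=0x4A=74, contrib = 74<<21 = 155189248; acc -> 156578661, shift -> 28

Answer: acc=101 shift=7
acc=13157 shift=14
acc=1389413 shift=21
acc=156578661 shift=28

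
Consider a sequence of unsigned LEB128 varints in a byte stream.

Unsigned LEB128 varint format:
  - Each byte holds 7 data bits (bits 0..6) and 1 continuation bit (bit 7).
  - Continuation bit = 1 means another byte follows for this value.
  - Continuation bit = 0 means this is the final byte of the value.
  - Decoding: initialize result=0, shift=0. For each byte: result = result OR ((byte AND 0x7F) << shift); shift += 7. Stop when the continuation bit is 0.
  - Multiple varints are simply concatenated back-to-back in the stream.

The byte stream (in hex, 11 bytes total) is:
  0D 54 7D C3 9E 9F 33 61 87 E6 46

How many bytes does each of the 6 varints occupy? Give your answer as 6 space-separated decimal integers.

  byte[0]=0x0D cont=0 payload=0x0D=13: acc |= 13<<0 -> acc=13 shift=7 [end]
Varint 1: bytes[0:1] = 0D -> value 13 (1 byte(s))
  byte[1]=0x54 cont=0 payload=0x54=84: acc |= 84<<0 -> acc=84 shift=7 [end]
Varint 2: bytes[1:2] = 54 -> value 84 (1 byte(s))
  byte[2]=0x7D cont=0 payload=0x7D=125: acc |= 125<<0 -> acc=125 shift=7 [end]
Varint 3: bytes[2:3] = 7D -> value 125 (1 byte(s))
  byte[3]=0xC3 cont=1 payload=0x43=67: acc |= 67<<0 -> acc=67 shift=7
  byte[4]=0x9E cont=1 payload=0x1E=30: acc |= 30<<7 -> acc=3907 shift=14
  byte[5]=0x9F cont=1 payload=0x1F=31: acc |= 31<<14 -> acc=511811 shift=21
  byte[6]=0x33 cont=0 payload=0x33=51: acc |= 51<<21 -> acc=107466563 shift=28 [end]
Varint 4: bytes[3:7] = C3 9E 9F 33 -> value 107466563 (4 byte(s))
  byte[7]=0x61 cont=0 payload=0x61=97: acc |= 97<<0 -> acc=97 shift=7 [end]
Varint 5: bytes[7:8] = 61 -> value 97 (1 byte(s))
  byte[8]=0x87 cont=1 payload=0x07=7: acc |= 7<<0 -> acc=7 shift=7
  byte[9]=0xE6 cont=1 payload=0x66=102: acc |= 102<<7 -> acc=13063 shift=14
  byte[10]=0x46 cont=0 payload=0x46=70: acc |= 70<<14 -> acc=1159943 shift=21 [end]
Varint 6: bytes[8:11] = 87 E6 46 -> value 1159943 (3 byte(s))

Answer: 1 1 1 4 1 3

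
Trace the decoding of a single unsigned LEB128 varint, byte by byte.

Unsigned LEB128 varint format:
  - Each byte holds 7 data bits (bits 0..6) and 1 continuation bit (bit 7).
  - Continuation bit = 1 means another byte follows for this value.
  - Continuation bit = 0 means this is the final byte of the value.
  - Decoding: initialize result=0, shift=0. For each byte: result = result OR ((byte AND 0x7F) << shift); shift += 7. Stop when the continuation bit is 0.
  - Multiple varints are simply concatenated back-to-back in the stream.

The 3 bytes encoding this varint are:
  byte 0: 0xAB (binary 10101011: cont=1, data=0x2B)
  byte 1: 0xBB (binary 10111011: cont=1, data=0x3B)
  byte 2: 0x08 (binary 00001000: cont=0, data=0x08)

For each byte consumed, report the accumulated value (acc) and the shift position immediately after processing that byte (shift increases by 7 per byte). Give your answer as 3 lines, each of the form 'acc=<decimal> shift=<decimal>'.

byte 0=0xAB: payload=0x2B=43, contrib = 43<<0 = 43; acc -> 43, shift -> 7
byte 1=0xBB: payload=0x3B=59, contrib = 59<<7 = 7552; acc -> 7595, shift -> 14
byte 2=0x08: payload=0x08=8, contrib = 8<<14 = 131072; acc -> 138667, shift -> 21

Answer: acc=43 shift=7
acc=7595 shift=14
acc=138667 shift=21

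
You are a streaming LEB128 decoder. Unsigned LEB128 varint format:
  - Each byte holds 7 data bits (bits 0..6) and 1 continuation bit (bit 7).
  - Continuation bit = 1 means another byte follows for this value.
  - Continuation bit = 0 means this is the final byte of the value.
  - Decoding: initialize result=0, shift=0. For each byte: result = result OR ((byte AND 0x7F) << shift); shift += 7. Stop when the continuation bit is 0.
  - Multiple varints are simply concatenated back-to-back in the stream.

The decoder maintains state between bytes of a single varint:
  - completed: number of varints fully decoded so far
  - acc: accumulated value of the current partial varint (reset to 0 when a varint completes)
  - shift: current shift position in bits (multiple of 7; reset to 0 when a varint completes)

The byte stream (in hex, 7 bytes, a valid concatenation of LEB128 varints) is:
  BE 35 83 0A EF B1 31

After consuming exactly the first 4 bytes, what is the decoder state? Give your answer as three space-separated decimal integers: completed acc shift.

Answer: 2 0 0

Derivation:
byte[0]=0xBE cont=1 payload=0x3E: acc |= 62<<0 -> completed=0 acc=62 shift=7
byte[1]=0x35 cont=0 payload=0x35: varint #1 complete (value=6846); reset -> completed=1 acc=0 shift=0
byte[2]=0x83 cont=1 payload=0x03: acc |= 3<<0 -> completed=1 acc=3 shift=7
byte[3]=0x0A cont=0 payload=0x0A: varint #2 complete (value=1283); reset -> completed=2 acc=0 shift=0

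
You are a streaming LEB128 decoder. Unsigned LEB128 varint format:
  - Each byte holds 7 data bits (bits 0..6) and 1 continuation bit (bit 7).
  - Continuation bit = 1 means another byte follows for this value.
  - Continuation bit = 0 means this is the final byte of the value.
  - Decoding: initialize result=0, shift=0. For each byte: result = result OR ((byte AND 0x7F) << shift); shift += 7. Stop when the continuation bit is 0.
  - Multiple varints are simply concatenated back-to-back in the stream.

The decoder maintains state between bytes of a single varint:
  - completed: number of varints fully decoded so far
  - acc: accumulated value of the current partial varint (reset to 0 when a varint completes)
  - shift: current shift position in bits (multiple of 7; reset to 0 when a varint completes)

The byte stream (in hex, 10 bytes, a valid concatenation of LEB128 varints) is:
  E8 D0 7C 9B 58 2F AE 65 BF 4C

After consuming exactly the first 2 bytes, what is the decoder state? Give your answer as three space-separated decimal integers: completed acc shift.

byte[0]=0xE8 cont=1 payload=0x68: acc |= 104<<0 -> completed=0 acc=104 shift=7
byte[1]=0xD0 cont=1 payload=0x50: acc |= 80<<7 -> completed=0 acc=10344 shift=14

Answer: 0 10344 14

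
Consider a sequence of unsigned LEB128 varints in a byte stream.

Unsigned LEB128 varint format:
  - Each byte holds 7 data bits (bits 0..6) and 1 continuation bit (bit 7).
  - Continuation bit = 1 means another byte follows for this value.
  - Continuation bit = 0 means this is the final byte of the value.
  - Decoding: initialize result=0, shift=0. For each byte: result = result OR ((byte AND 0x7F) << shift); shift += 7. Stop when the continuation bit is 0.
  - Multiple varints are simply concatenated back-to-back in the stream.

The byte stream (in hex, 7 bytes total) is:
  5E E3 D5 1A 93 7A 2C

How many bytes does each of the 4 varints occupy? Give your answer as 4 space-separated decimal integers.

Answer: 1 3 2 1

Derivation:
  byte[0]=0x5E cont=0 payload=0x5E=94: acc |= 94<<0 -> acc=94 shift=7 [end]
Varint 1: bytes[0:1] = 5E -> value 94 (1 byte(s))
  byte[1]=0xE3 cont=1 payload=0x63=99: acc |= 99<<0 -> acc=99 shift=7
  byte[2]=0xD5 cont=1 payload=0x55=85: acc |= 85<<7 -> acc=10979 shift=14
  byte[3]=0x1A cont=0 payload=0x1A=26: acc |= 26<<14 -> acc=436963 shift=21 [end]
Varint 2: bytes[1:4] = E3 D5 1A -> value 436963 (3 byte(s))
  byte[4]=0x93 cont=1 payload=0x13=19: acc |= 19<<0 -> acc=19 shift=7
  byte[5]=0x7A cont=0 payload=0x7A=122: acc |= 122<<7 -> acc=15635 shift=14 [end]
Varint 3: bytes[4:6] = 93 7A -> value 15635 (2 byte(s))
  byte[6]=0x2C cont=0 payload=0x2C=44: acc |= 44<<0 -> acc=44 shift=7 [end]
Varint 4: bytes[6:7] = 2C -> value 44 (1 byte(s))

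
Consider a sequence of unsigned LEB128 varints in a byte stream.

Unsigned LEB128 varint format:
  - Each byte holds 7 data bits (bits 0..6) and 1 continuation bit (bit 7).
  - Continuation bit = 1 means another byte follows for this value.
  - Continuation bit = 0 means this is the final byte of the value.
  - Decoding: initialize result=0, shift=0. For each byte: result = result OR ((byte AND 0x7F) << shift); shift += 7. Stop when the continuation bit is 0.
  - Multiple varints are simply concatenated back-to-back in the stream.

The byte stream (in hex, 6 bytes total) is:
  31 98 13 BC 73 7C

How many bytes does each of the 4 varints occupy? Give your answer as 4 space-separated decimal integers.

Answer: 1 2 2 1

Derivation:
  byte[0]=0x31 cont=0 payload=0x31=49: acc |= 49<<0 -> acc=49 shift=7 [end]
Varint 1: bytes[0:1] = 31 -> value 49 (1 byte(s))
  byte[1]=0x98 cont=1 payload=0x18=24: acc |= 24<<0 -> acc=24 shift=7
  byte[2]=0x13 cont=0 payload=0x13=19: acc |= 19<<7 -> acc=2456 shift=14 [end]
Varint 2: bytes[1:3] = 98 13 -> value 2456 (2 byte(s))
  byte[3]=0xBC cont=1 payload=0x3C=60: acc |= 60<<0 -> acc=60 shift=7
  byte[4]=0x73 cont=0 payload=0x73=115: acc |= 115<<7 -> acc=14780 shift=14 [end]
Varint 3: bytes[3:5] = BC 73 -> value 14780 (2 byte(s))
  byte[5]=0x7C cont=0 payload=0x7C=124: acc |= 124<<0 -> acc=124 shift=7 [end]
Varint 4: bytes[5:6] = 7C -> value 124 (1 byte(s))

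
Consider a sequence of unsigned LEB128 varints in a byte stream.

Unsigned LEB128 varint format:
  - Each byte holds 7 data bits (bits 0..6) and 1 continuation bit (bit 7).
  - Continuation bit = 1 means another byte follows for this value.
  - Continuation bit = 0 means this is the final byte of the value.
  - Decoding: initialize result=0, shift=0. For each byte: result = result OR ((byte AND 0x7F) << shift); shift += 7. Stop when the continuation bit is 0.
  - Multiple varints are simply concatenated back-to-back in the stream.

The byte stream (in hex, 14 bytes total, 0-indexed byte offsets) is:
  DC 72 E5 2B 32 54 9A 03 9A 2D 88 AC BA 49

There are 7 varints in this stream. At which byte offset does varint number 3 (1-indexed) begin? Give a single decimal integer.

  byte[0]=0xDC cont=1 payload=0x5C=92: acc |= 92<<0 -> acc=92 shift=7
  byte[1]=0x72 cont=0 payload=0x72=114: acc |= 114<<7 -> acc=14684 shift=14 [end]
Varint 1: bytes[0:2] = DC 72 -> value 14684 (2 byte(s))
  byte[2]=0xE5 cont=1 payload=0x65=101: acc |= 101<<0 -> acc=101 shift=7
  byte[3]=0x2B cont=0 payload=0x2B=43: acc |= 43<<7 -> acc=5605 shift=14 [end]
Varint 2: bytes[2:4] = E5 2B -> value 5605 (2 byte(s))
  byte[4]=0x32 cont=0 payload=0x32=50: acc |= 50<<0 -> acc=50 shift=7 [end]
Varint 3: bytes[4:5] = 32 -> value 50 (1 byte(s))
  byte[5]=0x54 cont=0 payload=0x54=84: acc |= 84<<0 -> acc=84 shift=7 [end]
Varint 4: bytes[5:6] = 54 -> value 84 (1 byte(s))
  byte[6]=0x9A cont=1 payload=0x1A=26: acc |= 26<<0 -> acc=26 shift=7
  byte[7]=0x03 cont=0 payload=0x03=3: acc |= 3<<7 -> acc=410 shift=14 [end]
Varint 5: bytes[6:8] = 9A 03 -> value 410 (2 byte(s))
  byte[8]=0x9A cont=1 payload=0x1A=26: acc |= 26<<0 -> acc=26 shift=7
  byte[9]=0x2D cont=0 payload=0x2D=45: acc |= 45<<7 -> acc=5786 shift=14 [end]
Varint 6: bytes[8:10] = 9A 2D -> value 5786 (2 byte(s))
  byte[10]=0x88 cont=1 payload=0x08=8: acc |= 8<<0 -> acc=8 shift=7
  byte[11]=0xAC cont=1 payload=0x2C=44: acc |= 44<<7 -> acc=5640 shift=14
  byte[12]=0xBA cont=1 payload=0x3A=58: acc |= 58<<14 -> acc=955912 shift=21
  byte[13]=0x49 cont=0 payload=0x49=73: acc |= 73<<21 -> acc=154048008 shift=28 [end]
Varint 7: bytes[10:14] = 88 AC BA 49 -> value 154048008 (4 byte(s))

Answer: 4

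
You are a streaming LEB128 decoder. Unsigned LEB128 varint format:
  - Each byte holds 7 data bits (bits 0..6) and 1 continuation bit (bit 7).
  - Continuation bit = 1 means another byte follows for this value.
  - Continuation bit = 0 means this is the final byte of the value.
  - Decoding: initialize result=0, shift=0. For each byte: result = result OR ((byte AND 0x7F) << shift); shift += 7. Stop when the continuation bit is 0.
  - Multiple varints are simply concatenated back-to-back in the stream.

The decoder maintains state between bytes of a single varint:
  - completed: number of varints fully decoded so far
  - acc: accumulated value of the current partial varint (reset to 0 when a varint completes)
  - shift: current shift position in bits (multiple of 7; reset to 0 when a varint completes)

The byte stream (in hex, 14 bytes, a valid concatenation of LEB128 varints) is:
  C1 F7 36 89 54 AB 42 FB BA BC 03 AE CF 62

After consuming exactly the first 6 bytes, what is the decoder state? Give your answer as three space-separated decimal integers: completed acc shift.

byte[0]=0xC1 cont=1 payload=0x41: acc |= 65<<0 -> completed=0 acc=65 shift=7
byte[1]=0xF7 cont=1 payload=0x77: acc |= 119<<7 -> completed=0 acc=15297 shift=14
byte[2]=0x36 cont=0 payload=0x36: varint #1 complete (value=900033); reset -> completed=1 acc=0 shift=0
byte[3]=0x89 cont=1 payload=0x09: acc |= 9<<0 -> completed=1 acc=9 shift=7
byte[4]=0x54 cont=0 payload=0x54: varint #2 complete (value=10761); reset -> completed=2 acc=0 shift=0
byte[5]=0xAB cont=1 payload=0x2B: acc |= 43<<0 -> completed=2 acc=43 shift=7

Answer: 2 43 7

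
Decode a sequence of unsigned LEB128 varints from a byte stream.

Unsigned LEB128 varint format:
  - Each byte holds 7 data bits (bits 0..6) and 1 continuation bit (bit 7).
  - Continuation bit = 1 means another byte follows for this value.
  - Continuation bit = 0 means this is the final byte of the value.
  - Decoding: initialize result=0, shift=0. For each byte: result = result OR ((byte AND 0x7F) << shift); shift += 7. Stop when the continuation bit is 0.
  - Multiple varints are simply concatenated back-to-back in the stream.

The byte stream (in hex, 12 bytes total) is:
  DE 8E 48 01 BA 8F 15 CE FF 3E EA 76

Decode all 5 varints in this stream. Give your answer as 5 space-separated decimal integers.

  byte[0]=0xDE cont=1 payload=0x5E=94: acc |= 94<<0 -> acc=94 shift=7
  byte[1]=0x8E cont=1 payload=0x0E=14: acc |= 14<<7 -> acc=1886 shift=14
  byte[2]=0x48 cont=0 payload=0x48=72: acc |= 72<<14 -> acc=1181534 shift=21 [end]
Varint 1: bytes[0:3] = DE 8E 48 -> value 1181534 (3 byte(s))
  byte[3]=0x01 cont=0 payload=0x01=1: acc |= 1<<0 -> acc=1 shift=7 [end]
Varint 2: bytes[3:4] = 01 -> value 1 (1 byte(s))
  byte[4]=0xBA cont=1 payload=0x3A=58: acc |= 58<<0 -> acc=58 shift=7
  byte[5]=0x8F cont=1 payload=0x0F=15: acc |= 15<<7 -> acc=1978 shift=14
  byte[6]=0x15 cont=0 payload=0x15=21: acc |= 21<<14 -> acc=346042 shift=21 [end]
Varint 3: bytes[4:7] = BA 8F 15 -> value 346042 (3 byte(s))
  byte[7]=0xCE cont=1 payload=0x4E=78: acc |= 78<<0 -> acc=78 shift=7
  byte[8]=0xFF cont=1 payload=0x7F=127: acc |= 127<<7 -> acc=16334 shift=14
  byte[9]=0x3E cont=0 payload=0x3E=62: acc |= 62<<14 -> acc=1032142 shift=21 [end]
Varint 4: bytes[7:10] = CE FF 3E -> value 1032142 (3 byte(s))
  byte[10]=0xEA cont=1 payload=0x6A=106: acc |= 106<<0 -> acc=106 shift=7
  byte[11]=0x76 cont=0 payload=0x76=118: acc |= 118<<7 -> acc=15210 shift=14 [end]
Varint 5: bytes[10:12] = EA 76 -> value 15210 (2 byte(s))

Answer: 1181534 1 346042 1032142 15210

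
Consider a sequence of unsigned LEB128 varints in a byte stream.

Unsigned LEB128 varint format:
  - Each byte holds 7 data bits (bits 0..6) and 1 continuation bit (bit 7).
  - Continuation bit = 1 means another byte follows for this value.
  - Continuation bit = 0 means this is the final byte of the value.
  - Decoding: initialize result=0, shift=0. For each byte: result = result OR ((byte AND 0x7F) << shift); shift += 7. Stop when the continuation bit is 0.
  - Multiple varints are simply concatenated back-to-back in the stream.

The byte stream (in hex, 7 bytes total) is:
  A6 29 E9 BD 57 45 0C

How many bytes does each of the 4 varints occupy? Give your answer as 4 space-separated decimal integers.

Answer: 2 3 1 1

Derivation:
  byte[0]=0xA6 cont=1 payload=0x26=38: acc |= 38<<0 -> acc=38 shift=7
  byte[1]=0x29 cont=0 payload=0x29=41: acc |= 41<<7 -> acc=5286 shift=14 [end]
Varint 1: bytes[0:2] = A6 29 -> value 5286 (2 byte(s))
  byte[2]=0xE9 cont=1 payload=0x69=105: acc |= 105<<0 -> acc=105 shift=7
  byte[3]=0xBD cont=1 payload=0x3D=61: acc |= 61<<7 -> acc=7913 shift=14
  byte[4]=0x57 cont=0 payload=0x57=87: acc |= 87<<14 -> acc=1433321 shift=21 [end]
Varint 2: bytes[2:5] = E9 BD 57 -> value 1433321 (3 byte(s))
  byte[5]=0x45 cont=0 payload=0x45=69: acc |= 69<<0 -> acc=69 shift=7 [end]
Varint 3: bytes[5:6] = 45 -> value 69 (1 byte(s))
  byte[6]=0x0C cont=0 payload=0x0C=12: acc |= 12<<0 -> acc=12 shift=7 [end]
Varint 4: bytes[6:7] = 0C -> value 12 (1 byte(s))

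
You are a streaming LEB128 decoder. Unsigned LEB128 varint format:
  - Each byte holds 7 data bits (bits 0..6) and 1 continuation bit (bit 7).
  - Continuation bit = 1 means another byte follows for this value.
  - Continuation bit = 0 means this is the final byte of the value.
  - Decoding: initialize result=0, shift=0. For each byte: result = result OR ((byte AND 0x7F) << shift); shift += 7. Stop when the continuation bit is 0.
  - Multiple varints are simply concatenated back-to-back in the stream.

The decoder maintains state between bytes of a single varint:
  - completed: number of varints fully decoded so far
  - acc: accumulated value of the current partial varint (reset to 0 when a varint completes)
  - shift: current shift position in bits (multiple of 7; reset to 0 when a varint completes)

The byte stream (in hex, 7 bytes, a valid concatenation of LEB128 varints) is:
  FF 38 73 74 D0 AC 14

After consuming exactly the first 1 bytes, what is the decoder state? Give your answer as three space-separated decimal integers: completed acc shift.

Answer: 0 127 7

Derivation:
byte[0]=0xFF cont=1 payload=0x7F: acc |= 127<<0 -> completed=0 acc=127 shift=7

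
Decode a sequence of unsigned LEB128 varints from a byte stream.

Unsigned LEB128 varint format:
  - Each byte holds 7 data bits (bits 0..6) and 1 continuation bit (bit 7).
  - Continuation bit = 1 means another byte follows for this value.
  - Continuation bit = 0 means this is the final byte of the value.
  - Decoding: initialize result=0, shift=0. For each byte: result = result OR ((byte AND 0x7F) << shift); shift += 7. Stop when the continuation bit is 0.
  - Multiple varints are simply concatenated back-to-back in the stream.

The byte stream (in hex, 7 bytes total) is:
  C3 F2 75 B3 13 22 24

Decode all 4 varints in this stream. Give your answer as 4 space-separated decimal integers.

  byte[0]=0xC3 cont=1 payload=0x43=67: acc |= 67<<0 -> acc=67 shift=7
  byte[1]=0xF2 cont=1 payload=0x72=114: acc |= 114<<7 -> acc=14659 shift=14
  byte[2]=0x75 cont=0 payload=0x75=117: acc |= 117<<14 -> acc=1931587 shift=21 [end]
Varint 1: bytes[0:3] = C3 F2 75 -> value 1931587 (3 byte(s))
  byte[3]=0xB3 cont=1 payload=0x33=51: acc |= 51<<0 -> acc=51 shift=7
  byte[4]=0x13 cont=0 payload=0x13=19: acc |= 19<<7 -> acc=2483 shift=14 [end]
Varint 2: bytes[3:5] = B3 13 -> value 2483 (2 byte(s))
  byte[5]=0x22 cont=0 payload=0x22=34: acc |= 34<<0 -> acc=34 shift=7 [end]
Varint 3: bytes[5:6] = 22 -> value 34 (1 byte(s))
  byte[6]=0x24 cont=0 payload=0x24=36: acc |= 36<<0 -> acc=36 shift=7 [end]
Varint 4: bytes[6:7] = 24 -> value 36 (1 byte(s))

Answer: 1931587 2483 34 36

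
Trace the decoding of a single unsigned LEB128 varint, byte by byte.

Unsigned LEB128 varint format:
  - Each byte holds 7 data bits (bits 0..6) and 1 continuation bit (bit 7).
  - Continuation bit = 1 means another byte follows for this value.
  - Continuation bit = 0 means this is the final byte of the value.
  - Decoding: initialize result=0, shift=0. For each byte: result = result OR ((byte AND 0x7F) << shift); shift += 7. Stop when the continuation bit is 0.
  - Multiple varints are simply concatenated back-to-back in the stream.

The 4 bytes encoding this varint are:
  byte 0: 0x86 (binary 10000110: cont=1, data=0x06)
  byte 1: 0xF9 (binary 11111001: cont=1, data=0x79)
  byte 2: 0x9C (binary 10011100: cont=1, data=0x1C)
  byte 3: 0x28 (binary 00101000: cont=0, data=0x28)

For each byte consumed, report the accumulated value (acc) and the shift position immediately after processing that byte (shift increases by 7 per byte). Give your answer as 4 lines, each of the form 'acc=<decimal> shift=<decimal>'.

byte 0=0x86: payload=0x06=6, contrib = 6<<0 = 6; acc -> 6, shift -> 7
byte 1=0xF9: payload=0x79=121, contrib = 121<<7 = 15488; acc -> 15494, shift -> 14
byte 2=0x9C: payload=0x1C=28, contrib = 28<<14 = 458752; acc -> 474246, shift -> 21
byte 3=0x28: payload=0x28=40, contrib = 40<<21 = 83886080; acc -> 84360326, shift -> 28

Answer: acc=6 shift=7
acc=15494 shift=14
acc=474246 shift=21
acc=84360326 shift=28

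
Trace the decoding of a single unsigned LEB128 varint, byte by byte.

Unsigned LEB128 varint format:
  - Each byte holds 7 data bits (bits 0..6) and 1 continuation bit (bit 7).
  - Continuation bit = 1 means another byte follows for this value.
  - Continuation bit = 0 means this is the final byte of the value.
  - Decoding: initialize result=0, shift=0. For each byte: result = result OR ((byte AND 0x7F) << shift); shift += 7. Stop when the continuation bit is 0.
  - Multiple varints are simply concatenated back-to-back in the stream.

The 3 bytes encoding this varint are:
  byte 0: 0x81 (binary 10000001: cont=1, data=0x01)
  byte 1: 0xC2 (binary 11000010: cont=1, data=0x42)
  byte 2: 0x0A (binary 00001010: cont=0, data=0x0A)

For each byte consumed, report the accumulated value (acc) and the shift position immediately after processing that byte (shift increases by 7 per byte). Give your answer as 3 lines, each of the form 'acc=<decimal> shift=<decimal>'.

byte 0=0x81: payload=0x01=1, contrib = 1<<0 = 1; acc -> 1, shift -> 7
byte 1=0xC2: payload=0x42=66, contrib = 66<<7 = 8448; acc -> 8449, shift -> 14
byte 2=0x0A: payload=0x0A=10, contrib = 10<<14 = 163840; acc -> 172289, shift -> 21

Answer: acc=1 shift=7
acc=8449 shift=14
acc=172289 shift=21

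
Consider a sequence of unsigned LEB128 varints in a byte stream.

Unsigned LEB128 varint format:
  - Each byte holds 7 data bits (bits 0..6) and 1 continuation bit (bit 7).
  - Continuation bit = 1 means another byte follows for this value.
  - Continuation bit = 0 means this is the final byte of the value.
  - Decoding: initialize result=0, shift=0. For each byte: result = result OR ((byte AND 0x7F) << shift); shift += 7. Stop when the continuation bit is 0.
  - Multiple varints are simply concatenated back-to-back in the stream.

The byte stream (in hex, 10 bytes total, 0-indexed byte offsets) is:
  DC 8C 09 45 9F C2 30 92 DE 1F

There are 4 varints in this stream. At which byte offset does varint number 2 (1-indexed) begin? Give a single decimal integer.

Answer: 3

Derivation:
  byte[0]=0xDC cont=1 payload=0x5C=92: acc |= 92<<0 -> acc=92 shift=7
  byte[1]=0x8C cont=1 payload=0x0C=12: acc |= 12<<7 -> acc=1628 shift=14
  byte[2]=0x09 cont=0 payload=0x09=9: acc |= 9<<14 -> acc=149084 shift=21 [end]
Varint 1: bytes[0:3] = DC 8C 09 -> value 149084 (3 byte(s))
  byte[3]=0x45 cont=0 payload=0x45=69: acc |= 69<<0 -> acc=69 shift=7 [end]
Varint 2: bytes[3:4] = 45 -> value 69 (1 byte(s))
  byte[4]=0x9F cont=1 payload=0x1F=31: acc |= 31<<0 -> acc=31 shift=7
  byte[5]=0xC2 cont=1 payload=0x42=66: acc |= 66<<7 -> acc=8479 shift=14
  byte[6]=0x30 cont=0 payload=0x30=48: acc |= 48<<14 -> acc=794911 shift=21 [end]
Varint 3: bytes[4:7] = 9F C2 30 -> value 794911 (3 byte(s))
  byte[7]=0x92 cont=1 payload=0x12=18: acc |= 18<<0 -> acc=18 shift=7
  byte[8]=0xDE cont=1 payload=0x5E=94: acc |= 94<<7 -> acc=12050 shift=14
  byte[9]=0x1F cont=0 payload=0x1F=31: acc |= 31<<14 -> acc=519954 shift=21 [end]
Varint 4: bytes[7:10] = 92 DE 1F -> value 519954 (3 byte(s))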